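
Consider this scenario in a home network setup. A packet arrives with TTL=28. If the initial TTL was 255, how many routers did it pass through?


Given: initial TTL = 255, received TTL = 28
Hops = initial TTL - received TTL
Hops = 255 - 28 = 227

227


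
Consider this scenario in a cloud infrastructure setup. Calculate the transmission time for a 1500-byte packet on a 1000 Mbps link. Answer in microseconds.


Given: packet = 1500 bytes, bandwidth = 1000 Mbps
Packet in bits = 1500 * 8 = 12000 bits
Bandwidth = 1000 * 10^6 = 1000000000 bps
Time = 12000 / 1000000000 seconds
Time in us = 12000 * 10^6 / 1000000000 = 12

12


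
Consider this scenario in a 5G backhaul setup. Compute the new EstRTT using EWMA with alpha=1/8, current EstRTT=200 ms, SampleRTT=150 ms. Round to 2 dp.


Given: EstRTT = 200 ms, SampleRTT = 150 ms, alpha = 1/8
New EstRTT = (1 - alpha) * EstRTT + alpha * SampleRTT
(7/8) * 200 = 175
(1/8) * 150 = 18.75
New EstRTT = 175 + 18.75 = 193.75 ms -> 193.75 ms (2 dp)

193.75


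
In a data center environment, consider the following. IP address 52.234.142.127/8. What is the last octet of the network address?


Given: IP = 52.234.142.127, prefix = /8
Subnet mask = 255.0.0.0
Last octet of IP: 127
Last octet of mask: 0
Network last octet = 127 AND 0 = 0

0


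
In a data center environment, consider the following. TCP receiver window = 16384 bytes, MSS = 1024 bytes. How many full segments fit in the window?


Given: RWND = 16384 bytes, MSS = 1024 bytes
Full segments = floor(RWND / MSS)
Full segments = floor(16384 / 1024)
Full segments = floor(16.0) = 16

16


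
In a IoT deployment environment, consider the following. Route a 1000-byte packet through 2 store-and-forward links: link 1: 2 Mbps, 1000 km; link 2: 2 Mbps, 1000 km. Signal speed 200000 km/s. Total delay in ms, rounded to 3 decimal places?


Packet = 1000 bytes = 8000 bits. Store-and-forward: sum (t_trans + t_prop) per link.
Link 1: t_trans = 8000/(2*10^6) s = 4.0000 ms; t_prop = 1000/200000 s = 5.0000 ms; subtotal = 9.0000 ms
Link 2: t_trans = 8000/(2*10^6) s = 4.0000 ms; t_prop = 1000/200000 s = 5.0000 ms; subtotal = 9.0000 ms
End-to-end = 9.0000 + 9.0000 = 18.0000 ms -> 18.000 ms (3 dp)

18.000


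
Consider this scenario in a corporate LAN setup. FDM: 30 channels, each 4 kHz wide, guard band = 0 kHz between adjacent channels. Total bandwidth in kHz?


Given: 30 channels, 4 kHz each, guard = 0 kHz
Channel bandwidth = 30 * 4 = 120 kHz
Guard bands = 29 gaps * 0 kHz = 0 kHz
Total = 120 + 0 = 120 kHz

120


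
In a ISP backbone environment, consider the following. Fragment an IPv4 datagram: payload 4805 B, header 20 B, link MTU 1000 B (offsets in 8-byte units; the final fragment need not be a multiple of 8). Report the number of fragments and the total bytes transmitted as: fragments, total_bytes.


Max data per non-final fragment = floor((MTU - header)/8)*8 = floor((1000 - 20)/8)*8 = floor(980/8)*8 = 976 B
Final fragment needs no 8-byte alignment: it can carry up to MTU - header = 980 B
Non-final fragments needed = ceil((payload - 980) / 976) = ceil(3825/976) = ceil(3.9191) = 4
Number of fragments = 4 + 1 = 5
Fragment sizes (data): 4 * 976 B + 901 B (last, 901 <= 980 OK)
Total bytes sent = payload + n_frags * header = 4805 + 5*20 = 4805 + 100 = 4905 B

5, 4905


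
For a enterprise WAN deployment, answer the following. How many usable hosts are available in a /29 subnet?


Given: subnet mask /29
Host bits = 32 - 29 = 3
Total addresses = 2^3 = 8
Usable hosts = 8 - 2 (network + broadcast) = 6

6


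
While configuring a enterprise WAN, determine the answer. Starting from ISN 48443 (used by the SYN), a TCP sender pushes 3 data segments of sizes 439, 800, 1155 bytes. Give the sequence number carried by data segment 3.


The SYN occupies sequence number ISN = 48443, so the first data byte is ISN + 1 = 48444.
SEQ of data segment i = (ISN + 1) + sum of payload sizes of segments 1..i-1.
Segment 1: SEQ = 48444, payload = 439 bytes
Segment 2: SEQ = 48883, payload = 800 bytes
Segment 3: SEQ = 49683, payload = 1155 bytes
SEQ of segment 3 = 48444 + 439 + 800 = 49683

49683


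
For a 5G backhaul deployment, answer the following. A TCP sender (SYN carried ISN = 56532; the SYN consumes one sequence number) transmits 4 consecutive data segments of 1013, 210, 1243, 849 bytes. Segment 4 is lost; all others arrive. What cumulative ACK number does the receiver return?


SYN uses sequence number 56532; first data byte = ISN + 1 = 56533.
Segment 1: SEQ = 56533, len = 1013 B, covers [56533, 57545]
Segment 2: SEQ = 57546, len = 210 B, covers [57546, 57755]
Segment 3: SEQ = 57756, len = 1243 B, covers [57756, 58998]
Segment 4: SEQ = 58999, len = 849 B, covers [58999, 59847] [LOST]
In-order data received: bytes [56533, 58998] (segments 1..3).
Segment 4 missing -> gap begins at byte 58999.
Cumulative ACK = next expected in-order byte = 56533 + 1013 + 210 + 1243 = 58999

58999


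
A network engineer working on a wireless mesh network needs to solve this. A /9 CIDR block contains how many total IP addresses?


Given: CIDR prefix /9
Host bits = 32 - 9 = 23
Total addresses = 2^23 = 8388608

8388608


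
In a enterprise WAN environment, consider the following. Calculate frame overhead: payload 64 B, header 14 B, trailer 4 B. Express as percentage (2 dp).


Given: payload = 64 B, header = 14 B, trailer = 4 B
Overhead bytes = header + trailer = 14 + 4 = 18
Total frame = payload + overhead = 64 + 18 = 82
Overhead % = 18 / 82 * 100 = 21.9512% -> 21.95% (2 dp)

21.95


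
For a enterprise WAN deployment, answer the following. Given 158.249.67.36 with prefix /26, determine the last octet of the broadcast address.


Given: IP = 158.249.67.36, prefix = /26
Host bits = 32 - 26 = 6
Network last octet = 36 AND mask = 0
Host part size = 2^6 - 1 = 63
Broadcast last octet = 0 OR 63 = 63

63


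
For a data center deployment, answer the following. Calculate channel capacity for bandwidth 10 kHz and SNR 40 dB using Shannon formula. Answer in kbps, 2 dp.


Given: B = 10 kHz, SNR = 40 dB
SNR linear = 10^(40/10) = 10000
1 + SNR = 10001
log2(10001) = 13.2878566418
C = 10 * 1000 * 13.2878566418 = 132878.5664 bps
C = 132.878566 kbps -> 132.88 kbps (2 dp)

132.88


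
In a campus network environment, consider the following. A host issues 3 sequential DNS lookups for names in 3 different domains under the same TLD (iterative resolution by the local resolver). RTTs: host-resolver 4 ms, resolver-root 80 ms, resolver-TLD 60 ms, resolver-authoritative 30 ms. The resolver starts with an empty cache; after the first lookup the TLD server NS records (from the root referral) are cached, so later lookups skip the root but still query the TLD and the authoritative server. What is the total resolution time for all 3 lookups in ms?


Lookup 1 (cold cache): local + root + TLD + auth = 4 + 80 + 60 + 30 = 174 ms
Lookups 2..3 (TLD NS cached -> skip root; new domain -> still ask TLD and auth): local + TLD + auth = 4 + 60 + 30 = 94 ms each
Remaining 2 lookups: 2 * 94 = 188 ms
Total = 174 + 188 = 362 ms

362


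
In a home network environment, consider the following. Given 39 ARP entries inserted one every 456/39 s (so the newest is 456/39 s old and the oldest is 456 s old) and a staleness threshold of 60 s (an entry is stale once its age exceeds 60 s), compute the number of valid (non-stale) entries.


Ages are k * 456/39 s for k = 1..39 (spacing = 11.6923 s).
Entry k is valid iff k * 456/39 <= 60 iff k <= 39 * 60 / 456 = 5.1316
n_valid = floor(5.1316) = 5
(n_stale = 39 - 5 = 34)

5


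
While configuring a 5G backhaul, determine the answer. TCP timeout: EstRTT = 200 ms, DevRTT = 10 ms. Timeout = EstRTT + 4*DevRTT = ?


Given: EstRTT = 200 ms, DevRTT = 10 ms
Timeout = EstRTT + 4 * DevRTT
4 * DevRTT = 4 * 10 = 40
Timeout = 200 + 40 = 240 ms

240


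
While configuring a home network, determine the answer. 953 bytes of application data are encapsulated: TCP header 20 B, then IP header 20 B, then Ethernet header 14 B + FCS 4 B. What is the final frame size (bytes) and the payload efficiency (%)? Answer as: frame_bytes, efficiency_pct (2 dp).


TCP segment = 953 + 20 = 973 B
IP packet = 973 + 20 = 993 B
Ethernet frame = 993 + 14 + 4 = 1011 B
Efficiency = app / frame = 953 / 1011 = 0.942631 = 94.2631% -> 94.26% (2 dp)

1011, 94.26


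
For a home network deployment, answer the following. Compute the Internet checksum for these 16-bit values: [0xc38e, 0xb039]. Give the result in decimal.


Given words: [0xc38e, 0xb039]
Step 1: Sum all words
Raw sum = 50062 + 45113 = 95175
Step 2: Fold carry: (29639 + 1) = 29640
One's complement = ~29640 & 0xFFFF = 35895

35895


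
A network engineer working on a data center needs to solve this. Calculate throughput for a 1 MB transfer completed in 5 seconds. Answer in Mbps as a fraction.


Given: file = 1 MB, time = 5 s
File in Mb = 1 * 8 = 8 Mb
Throughput = 8 / 5 Mbps
Throughput = 8/5 Mbps

8/5


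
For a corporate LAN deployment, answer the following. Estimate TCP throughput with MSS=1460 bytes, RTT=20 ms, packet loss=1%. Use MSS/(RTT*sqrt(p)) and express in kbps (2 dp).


Given: MSS = 1460 bytes, RTT = 20 ms, loss = 1%
RTT in seconds = 20 / 1000 = 0.02
Loss rate = 1% = 0.01
sqrt(loss) = sqrt(0.01) = 0.1
Throughput (bytes/s) = 1460 / (0.02 * 0.1) = 730000.0000
Throughput (kbps) = 730000.0000 * 8 / 1000 = 5840.000000 -> 5840.00 kbps (2 dp)

5840.00


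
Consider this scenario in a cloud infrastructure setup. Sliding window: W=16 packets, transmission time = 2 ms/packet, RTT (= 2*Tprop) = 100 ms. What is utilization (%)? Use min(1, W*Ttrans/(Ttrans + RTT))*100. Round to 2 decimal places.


Given: W = 16, Ttrans = 2 ms, RTT = 100 ms (= 2 * Tprop, Tprop = 50 ms)
Cycle time = Ttrans + RTT = 2 + 100 = 102 ms (first packet sent until its ACK returns)
W * Ttrans = 16 * 2 = 32 ms of sending per cycle
W * Ttrans / (Ttrans + RTT) = 32 / 102 = 0.313725
U = min(1, 0.313725) = 0.313725
U% = 31.37%

31.37


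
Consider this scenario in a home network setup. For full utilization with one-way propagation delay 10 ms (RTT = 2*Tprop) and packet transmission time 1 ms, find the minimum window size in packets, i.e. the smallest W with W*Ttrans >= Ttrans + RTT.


Given: Ttrans = 1 ms, RTT = 20 ms (= 2 * Tprop, Tprop = 10 ms)
Time until first ACK returns = Ttrans + RTT = 1 + 20 = 21 ms
Need W * Ttrans >= Ttrans + RTT  ->  W >= (Ttrans + RTT) / Ttrans
(Ttrans + RTT) / Ttrans = 21 / 1 = 21
W_min = ceil(21) = 21

21


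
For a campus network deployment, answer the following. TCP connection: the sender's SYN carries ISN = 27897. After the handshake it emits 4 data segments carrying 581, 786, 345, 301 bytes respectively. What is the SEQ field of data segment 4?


The SYN occupies sequence number ISN = 27897, so the first data byte is ISN + 1 = 27898.
SEQ of data segment i = (ISN + 1) + sum of payload sizes of segments 1..i-1.
Segment 1: SEQ = 27898, payload = 581 bytes
Segment 2: SEQ = 28479, payload = 786 bytes
Segment 3: SEQ = 29265, payload = 345 bytes
Segment 4: SEQ = 29610, payload = 301 bytes
SEQ of segment 4 = 27898 + 581 + 786 + 345 = 29610

29610


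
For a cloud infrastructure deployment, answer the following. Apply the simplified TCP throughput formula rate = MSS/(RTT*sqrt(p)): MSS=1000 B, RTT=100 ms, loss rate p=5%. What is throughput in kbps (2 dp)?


Given: MSS = 1000 bytes, RTT = 100 ms, loss = 5%
RTT in seconds = 100 / 1000 = 0.1
Loss rate = 5% = 0.05
sqrt(loss) = sqrt(0.05) = 0.223606797750
Throughput (bytes/s) = 1000 / (0.1 * 0.223606797750) = 44721.3595
Throughput (kbps) = 44721.3595 * 8 / 1000 = 357.770876 -> 357.77 kbps (2 dp)

357.77


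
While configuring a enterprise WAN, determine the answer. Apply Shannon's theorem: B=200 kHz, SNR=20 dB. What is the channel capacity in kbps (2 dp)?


Given: B = 200 kHz, SNR = 20 dB
SNR linear = 10^(20/10) = 100
1 + SNR = 101
log2(101) = 6.6582114828
C = 200 * 1000 * 6.6582114828 = 1331642.2966 bps
C = 1331.642297 kbps -> 1331.64 kbps (2 dp)

1331.64


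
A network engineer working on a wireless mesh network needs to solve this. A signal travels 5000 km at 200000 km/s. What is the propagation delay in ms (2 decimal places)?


Given: distance = 5000 km, speed = 200000 km/s
Delay = distance / speed = 5000 / 200000 seconds
Delay in ms = 5000 * 1000 / 200000
Delay = 25.0000 ms
Rounded to 2 dp = 25.00 ms

25.00


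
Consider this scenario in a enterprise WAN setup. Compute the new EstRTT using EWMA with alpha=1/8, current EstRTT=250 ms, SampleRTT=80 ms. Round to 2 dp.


Given: EstRTT = 250 ms, SampleRTT = 80 ms, alpha = 1/8
New EstRTT = (1 - alpha) * EstRTT + alpha * SampleRTT
(7/8) * 250 = 218.75
(1/8) * 80 = 10
New EstRTT = 218.75 + 10 = 228.75 ms -> 228.75 ms (2 dp)

228.75


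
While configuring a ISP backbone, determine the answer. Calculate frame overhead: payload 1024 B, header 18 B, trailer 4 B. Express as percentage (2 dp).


Given: payload = 1024 B, header = 18 B, trailer = 4 B
Overhead bytes = header + trailer = 18 + 4 = 22
Total frame = payload + overhead = 1024 + 22 = 1046
Overhead % = 22 / 1046 * 100 = 2.1033% -> 2.10% (2 dp)

2.10


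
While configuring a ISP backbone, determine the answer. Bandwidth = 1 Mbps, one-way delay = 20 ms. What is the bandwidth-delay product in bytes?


Given: bandwidth = 1 Mbps, delay = 20 ms
BDP in bits = 1 * 10^6 * 20 / 1000
BDP in bits = 20000
BDP in bytes = 20000 / 8 = 2500

2500


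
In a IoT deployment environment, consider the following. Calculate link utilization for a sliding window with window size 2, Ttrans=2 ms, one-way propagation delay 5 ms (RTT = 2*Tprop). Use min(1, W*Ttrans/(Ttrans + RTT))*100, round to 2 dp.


Given: W = 2, Ttrans = 2 ms, RTT = 10 ms (= 2 * Tprop, Tprop = 5 ms)
Cycle time = Ttrans + RTT = 2 + 10 = 12 ms (first packet sent until its ACK returns)
W * Ttrans = 2 * 2 = 4 ms of sending per cycle
W * Ttrans / (Ttrans + RTT) = 4 / 12 = 0.333333
U = min(1, 0.333333) = 0.333333
U% = 33.33%

33.33


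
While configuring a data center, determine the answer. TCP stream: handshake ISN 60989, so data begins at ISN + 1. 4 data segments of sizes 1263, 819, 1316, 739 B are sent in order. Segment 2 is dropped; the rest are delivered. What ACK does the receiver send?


SYN uses sequence number 60989; first data byte = ISN + 1 = 60990.
Segment 1: SEQ = 60990, len = 1263 B, covers [60990, 62252]
Segment 2: SEQ = 62253, len = 819 B, covers [62253, 63071] [LOST]
Segment 3: SEQ = 63072, len = 1316 B, covers [63072, 64387]
Segment 4: SEQ = 64388, len = 739 B, covers [64388, 65126]
In-order data received: bytes [60990, 62252] (segments 1..1).
Segment 2 missing -> gap begins at byte 62253; later segments buffered out of order.
Cumulative ACK = next expected in-order byte = 60990 + 1263 = 62253

62253


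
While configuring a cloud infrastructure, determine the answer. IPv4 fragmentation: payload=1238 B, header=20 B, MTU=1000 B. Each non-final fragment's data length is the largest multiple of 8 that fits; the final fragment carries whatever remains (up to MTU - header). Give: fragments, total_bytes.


Max data per non-final fragment = floor((MTU - header)/8)*8 = floor((1000 - 20)/8)*8 = floor(980/8)*8 = 976 B
Final fragment needs no 8-byte alignment: it can carry up to MTU - header = 980 B
Non-final fragments needed = ceil((payload - 980) / 976) = ceil(258/976) = ceil(0.2643) = 1
Number of fragments = 1 + 1 = 2
Fragment sizes (data): 1 * 976 B + 262 B (last, 262 <= 980 OK)
Total bytes sent = payload + n_frags * header = 1238 + 2*20 = 1238 + 40 = 1278 B

2, 1278


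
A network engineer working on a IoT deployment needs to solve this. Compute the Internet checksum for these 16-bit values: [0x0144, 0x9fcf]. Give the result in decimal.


Given words: [0x0144, 0x9fcf]
Step 1: Sum all words
Raw sum = 324 + 40911 = 41235
One's complement = ~41235 & 0xFFFF = 24300

24300


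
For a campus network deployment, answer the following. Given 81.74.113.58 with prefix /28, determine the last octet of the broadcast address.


Given: IP = 81.74.113.58, prefix = /28
Host bits = 32 - 28 = 4
Network last octet = 58 AND mask = 48
Host part size = 2^4 - 1 = 15
Broadcast last octet = 48 OR 15 = 63

63


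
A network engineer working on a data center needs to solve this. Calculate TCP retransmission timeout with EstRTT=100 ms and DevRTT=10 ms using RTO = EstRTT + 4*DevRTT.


Given: EstRTT = 100 ms, DevRTT = 10 ms
Timeout = EstRTT + 4 * DevRTT
4 * DevRTT = 4 * 10 = 40
Timeout = 100 + 40 = 140 ms

140


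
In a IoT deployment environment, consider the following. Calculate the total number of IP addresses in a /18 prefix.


Given: CIDR prefix /18
Host bits = 32 - 18 = 14
Total addresses = 2^14 = 16384

16384


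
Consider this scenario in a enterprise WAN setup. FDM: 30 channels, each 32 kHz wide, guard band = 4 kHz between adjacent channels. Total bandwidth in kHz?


Given: 30 channels, 32 kHz each, guard = 4 kHz
Channel bandwidth = 30 * 32 = 960 kHz
Guard bands = 29 gaps * 4 kHz = 116 kHz
Total = 960 + 116 = 1076 kHz

1076


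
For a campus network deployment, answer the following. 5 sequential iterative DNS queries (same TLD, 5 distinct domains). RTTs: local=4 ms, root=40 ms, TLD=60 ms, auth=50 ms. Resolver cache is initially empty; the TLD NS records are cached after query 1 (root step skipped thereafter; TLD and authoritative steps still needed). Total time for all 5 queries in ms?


Lookup 1 (cold cache): local + root + TLD + auth = 4 + 40 + 60 + 50 = 154 ms
Lookups 2..5 (TLD NS cached -> skip root; new domain -> still ask TLD and auth): local + TLD + auth = 4 + 60 + 50 = 114 ms each
Remaining 4 lookups: 4 * 114 = 456 ms
Total = 154 + 456 = 610 ms

610


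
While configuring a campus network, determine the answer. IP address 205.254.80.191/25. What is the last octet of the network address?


Given: IP = 205.254.80.191, prefix = /25
Subnet mask = 255.255.255.128
Last octet of IP: 191
Last octet of mask: 128
Network last octet = 191 AND 128 = 128

128


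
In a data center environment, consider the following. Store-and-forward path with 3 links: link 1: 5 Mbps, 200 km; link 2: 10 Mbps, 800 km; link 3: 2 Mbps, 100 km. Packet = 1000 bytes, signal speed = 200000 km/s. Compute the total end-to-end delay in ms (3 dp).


Packet = 1000 bytes = 8000 bits. Store-and-forward: sum (t_trans + t_prop) per link.
Link 1: t_trans = 8000/(5*10^6) s = 1.6000 ms; t_prop = 200/200000 s = 1.0000 ms; subtotal = 2.6000 ms
Link 2: t_trans = 8000/(10*10^6) s = 0.8000 ms; t_prop = 800/200000 s = 4.0000 ms; subtotal = 4.8000 ms
Link 3: t_trans = 8000/(2*10^6) s = 4.0000 ms; t_prop = 100/200000 s = 0.5000 ms; subtotal = 4.5000 ms
End-to-end = 2.6000 + 4.8000 + 4.5000 = 11.9000 ms -> 11.900 ms (3 dp)

11.900


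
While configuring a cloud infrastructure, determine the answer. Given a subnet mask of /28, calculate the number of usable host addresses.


Given: subnet mask /28
Host bits = 32 - 28 = 4
Total addresses = 2^4 = 16
Usable hosts = 16 - 2 (network + broadcast) = 14

14


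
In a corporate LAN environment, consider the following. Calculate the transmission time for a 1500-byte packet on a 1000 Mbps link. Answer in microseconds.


Given: packet = 1500 bytes, bandwidth = 1000 Mbps
Packet in bits = 1500 * 8 = 12000 bits
Bandwidth = 1000 * 10^6 = 1000000000 bps
Time = 12000 / 1000000000 seconds
Time in us = 12000 * 10^6 / 1000000000 = 12

12


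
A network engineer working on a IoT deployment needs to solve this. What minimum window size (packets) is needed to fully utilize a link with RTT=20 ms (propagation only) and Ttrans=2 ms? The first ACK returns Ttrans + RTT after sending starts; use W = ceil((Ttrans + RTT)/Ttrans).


Given: Ttrans = 2 ms, RTT = 20 ms (= 2 * Tprop, Tprop = 10 ms)
Time until first ACK returns = Ttrans + RTT = 2 + 20 = 22 ms
Need W * Ttrans >= Ttrans + RTT  ->  W >= (Ttrans + RTT) / Ttrans
(Ttrans + RTT) / Ttrans = 22 / 2 = 11
W_min = ceil(11) = 11

11


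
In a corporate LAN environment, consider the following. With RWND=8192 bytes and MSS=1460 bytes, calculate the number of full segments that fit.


Given: RWND = 8192 bytes, MSS = 1460 bytes
Full segments = floor(RWND / MSS)
Full segments = floor(8192 / 1460)
Full segments = floor(5.611) = 5

5


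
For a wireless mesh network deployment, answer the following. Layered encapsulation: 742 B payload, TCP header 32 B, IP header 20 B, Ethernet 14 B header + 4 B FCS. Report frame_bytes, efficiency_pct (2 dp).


TCP segment = 742 + 32 = 774 B
IP packet = 774 + 20 = 794 B
Ethernet frame = 794 + 14 + 4 = 812 B
Efficiency = app / frame = 742 / 812 = 0.913793 = 91.3793% -> 91.38% (2 dp)

812, 91.38


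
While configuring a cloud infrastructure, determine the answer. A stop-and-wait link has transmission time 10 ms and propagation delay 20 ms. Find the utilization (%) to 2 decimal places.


Given: Ttrans = 10 ms, Tprop = 20 ms
RTT = 2 * Tprop = 2 * 20 = 40 ms
U = Ttrans / (Ttrans + RTT)
U = 10 / (10 + 40)
U = 10 / 50 = 0.2
U% = 20.00%

20.00


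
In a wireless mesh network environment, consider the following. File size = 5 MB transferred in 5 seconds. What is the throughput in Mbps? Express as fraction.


Given: file = 5 MB, time = 5 s
File in Mb = 5 * 8 = 40 Mb
Throughput = 40 / 5 Mbps
Throughput = 8 Mbps

8


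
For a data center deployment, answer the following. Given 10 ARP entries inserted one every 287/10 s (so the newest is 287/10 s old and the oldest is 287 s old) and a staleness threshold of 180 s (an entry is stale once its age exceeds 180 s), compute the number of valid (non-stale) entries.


Ages are k * 287/10 s for k = 1..10 (spacing = 28.7000 s).
Entry k is valid iff k * 287/10 <= 180 iff k <= 10 * 180 / 287 = 6.2718
n_valid = floor(6.2718) = 6
(n_stale = 10 - 6 = 4)

6


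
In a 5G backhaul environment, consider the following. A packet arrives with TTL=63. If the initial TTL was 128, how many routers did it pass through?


Given: initial TTL = 128, received TTL = 63
Hops = initial TTL - received TTL
Hops = 128 - 63 = 65

65


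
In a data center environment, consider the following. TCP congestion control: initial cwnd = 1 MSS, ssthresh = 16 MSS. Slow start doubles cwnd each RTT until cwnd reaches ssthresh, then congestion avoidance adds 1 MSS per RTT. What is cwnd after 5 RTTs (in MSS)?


RTT 0: cwnd = 1 MSS (initial)
RTT 1: cwnd = 2 MSS (slow start, doubled)
RTT 2: cwnd = 4 MSS (slow start, doubled)
RTT 3: cwnd = 8 MSS (slow start, doubled)
RTT 4: cwnd = 16 MSS (slow start, doubled)
RTT 5: cwnd = 17 MSS (congestion avoidance, +1)

17


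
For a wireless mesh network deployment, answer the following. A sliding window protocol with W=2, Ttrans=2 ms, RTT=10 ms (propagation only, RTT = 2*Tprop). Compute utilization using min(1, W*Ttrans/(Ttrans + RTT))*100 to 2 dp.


Given: W = 2, Ttrans = 2 ms, RTT = 10 ms (= 2 * Tprop, Tprop = 5 ms)
Cycle time = Ttrans + RTT = 2 + 10 = 12 ms (first packet sent until its ACK returns)
W * Ttrans = 2 * 2 = 4 ms of sending per cycle
W * Ttrans / (Ttrans + RTT) = 4 / 12 = 0.333333
U = min(1, 0.333333) = 0.333333
U% = 33.33%

33.33


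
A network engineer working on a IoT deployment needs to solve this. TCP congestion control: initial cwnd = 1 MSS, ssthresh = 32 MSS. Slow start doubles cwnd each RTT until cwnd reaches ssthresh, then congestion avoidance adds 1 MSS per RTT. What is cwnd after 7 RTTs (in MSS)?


RTT 0: cwnd = 1 MSS (initial)
RTT 1: cwnd = 2 MSS (slow start, doubled)
RTT 2: cwnd = 4 MSS (slow start, doubled)
RTT 3: cwnd = 8 MSS (slow start, doubled)
RTT 4: cwnd = 16 MSS (slow start, doubled)
RTT 5: cwnd = 32 MSS (slow start, doubled)
RTT 6: cwnd = 33 MSS (congestion avoidance, +1)
RTT 7: cwnd = 34 MSS (congestion avoidance, +1)

34


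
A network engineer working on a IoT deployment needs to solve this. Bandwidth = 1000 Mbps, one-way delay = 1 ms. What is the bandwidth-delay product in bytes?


Given: bandwidth = 1000 Mbps, delay = 1 ms
BDP in bits = 1000 * 10^6 * 1 / 1000
BDP in bits = 1000000
BDP in bytes = 1000000 / 8 = 125000

125000


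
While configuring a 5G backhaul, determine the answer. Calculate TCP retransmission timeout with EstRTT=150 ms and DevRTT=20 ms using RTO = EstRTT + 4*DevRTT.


Given: EstRTT = 150 ms, DevRTT = 20 ms
Timeout = EstRTT + 4 * DevRTT
4 * DevRTT = 4 * 20 = 80
Timeout = 150 + 80 = 230 ms

230


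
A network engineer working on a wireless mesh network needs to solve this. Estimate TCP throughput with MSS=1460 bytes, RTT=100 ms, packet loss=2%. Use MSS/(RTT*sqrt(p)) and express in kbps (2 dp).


Given: MSS = 1460 bytes, RTT = 100 ms, loss = 2%
RTT in seconds = 100 / 1000 = 0.1
Loss rate = 2% = 0.02
sqrt(loss) = sqrt(0.02) = 0.141421356237
Throughput (bytes/s) = 1460 / (0.1 * 0.141421356237) = 103237.5901
Throughput (kbps) = 103237.5901 * 8 / 1000 = 825.900720 -> 825.90 kbps (2 dp)

825.90


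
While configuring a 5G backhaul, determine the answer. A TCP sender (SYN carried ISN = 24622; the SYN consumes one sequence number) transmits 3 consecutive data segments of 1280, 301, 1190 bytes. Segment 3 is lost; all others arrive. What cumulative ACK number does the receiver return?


SYN uses sequence number 24622; first data byte = ISN + 1 = 24623.
Segment 1: SEQ = 24623, len = 1280 B, covers [24623, 25902]
Segment 2: SEQ = 25903, len = 301 B, covers [25903, 26203]
Segment 3: SEQ = 26204, len = 1190 B, covers [26204, 27393] [LOST]
In-order data received: bytes [24623, 26203] (segments 1..2).
Segment 3 missing -> gap begins at byte 26204.
Cumulative ACK = next expected in-order byte = 24623 + 1280 + 301 = 26204

26204


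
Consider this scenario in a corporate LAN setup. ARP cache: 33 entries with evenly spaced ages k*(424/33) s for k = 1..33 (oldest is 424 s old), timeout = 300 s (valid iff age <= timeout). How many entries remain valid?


Ages are k * 424/33 s for k = 1..33 (spacing = 12.8485 s).
Entry k is valid iff k * 424/33 <= 300 iff k <= 33 * 300 / 424 = 23.3491
n_valid = floor(23.3491) = 23
(n_stale = 33 - 23 = 10)

23


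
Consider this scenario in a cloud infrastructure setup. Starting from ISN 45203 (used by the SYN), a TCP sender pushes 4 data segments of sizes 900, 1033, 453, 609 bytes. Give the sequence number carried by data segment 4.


The SYN occupies sequence number ISN = 45203, so the first data byte is ISN + 1 = 45204.
SEQ of data segment i = (ISN + 1) + sum of payload sizes of segments 1..i-1.
Segment 1: SEQ = 45204, payload = 900 bytes
Segment 2: SEQ = 46104, payload = 1033 bytes
Segment 3: SEQ = 47137, payload = 453 bytes
Segment 4: SEQ = 47590, payload = 609 bytes
SEQ of segment 4 = 45204 + 900 + 1033 + 453 = 47590

47590


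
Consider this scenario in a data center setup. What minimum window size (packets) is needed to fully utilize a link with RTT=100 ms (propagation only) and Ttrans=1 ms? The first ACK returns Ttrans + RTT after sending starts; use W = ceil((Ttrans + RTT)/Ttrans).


Given: Ttrans = 1 ms, RTT = 100 ms (= 2 * Tprop, Tprop = 50 ms)
Time until first ACK returns = Ttrans + RTT = 1 + 100 = 101 ms
Need W * Ttrans >= Ttrans + RTT  ->  W >= (Ttrans + RTT) / Ttrans
(Ttrans + RTT) / Ttrans = 101 / 1 = 101
W_min = ceil(101) = 101

101


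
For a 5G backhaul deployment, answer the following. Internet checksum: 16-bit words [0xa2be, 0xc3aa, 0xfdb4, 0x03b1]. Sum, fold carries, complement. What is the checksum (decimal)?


Given words: [0xa2be, 0xc3aa, 0xfdb4, 0x03b1]
Step 1: Sum all words
Raw sum = 41662 + 50090 + 64948 + 945 = 157645
Step 2: Fold carry: (26573 + 2) = 26575
One's complement = ~26575 & 0xFFFF = 38960

38960


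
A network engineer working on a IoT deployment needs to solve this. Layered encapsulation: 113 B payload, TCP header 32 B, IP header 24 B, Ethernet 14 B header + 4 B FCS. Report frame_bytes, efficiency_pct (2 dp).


TCP segment = 113 + 32 = 145 B
IP packet = 145 + 24 = 169 B
Ethernet frame = 169 + 14 + 4 = 187 B
Efficiency = app / frame = 113 / 187 = 0.604278 = 60.4278% -> 60.43% (2 dp)

187, 60.43


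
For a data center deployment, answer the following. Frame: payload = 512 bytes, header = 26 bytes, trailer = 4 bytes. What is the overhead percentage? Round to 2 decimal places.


Given: payload = 512 B, header = 26 B, trailer = 4 B
Overhead bytes = header + trailer = 26 + 4 = 30
Total frame = payload + overhead = 512 + 30 = 542
Overhead % = 30 / 542 * 100 = 5.5351% -> 5.54% (2 dp)

5.54


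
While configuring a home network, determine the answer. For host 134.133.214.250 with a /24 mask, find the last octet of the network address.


Given: IP = 134.133.214.250, prefix = /24
Subnet mask = 255.255.255.0
Last octet of IP: 250
Last octet of mask: 0
Network last octet = 250 AND 0 = 0

0


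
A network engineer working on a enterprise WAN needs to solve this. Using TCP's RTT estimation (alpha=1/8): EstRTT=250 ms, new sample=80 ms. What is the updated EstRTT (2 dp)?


Given: EstRTT = 250 ms, SampleRTT = 80 ms, alpha = 1/8
New EstRTT = (1 - alpha) * EstRTT + alpha * SampleRTT
(7/8) * 250 = 218.75
(1/8) * 80 = 10
New EstRTT = 218.75 + 10 = 228.75 ms -> 228.75 ms (2 dp)

228.75


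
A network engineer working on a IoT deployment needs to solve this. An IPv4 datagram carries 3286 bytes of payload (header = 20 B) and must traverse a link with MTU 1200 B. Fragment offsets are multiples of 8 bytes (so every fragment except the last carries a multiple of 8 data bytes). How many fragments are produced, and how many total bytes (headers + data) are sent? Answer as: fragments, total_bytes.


Max data per non-final fragment = floor((MTU - header)/8)*8 = floor((1200 - 20)/8)*8 = floor(1180/8)*8 = 1176 B
Final fragment needs no 8-byte alignment: it can carry up to MTU - header = 1180 B
Non-final fragments needed = ceil((payload - 1180) / 1176) = ceil(2106/1176) = ceil(1.7908) = 2
Number of fragments = 2 + 1 = 3
Fragment sizes (data): 2 * 1176 B + 934 B (last, 934 <= 1180 OK)
Total bytes sent = payload + n_frags * header = 3286 + 3*20 = 3286 + 60 = 3346 B

3, 3346


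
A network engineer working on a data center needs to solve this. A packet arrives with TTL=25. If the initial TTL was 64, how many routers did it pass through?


Given: initial TTL = 64, received TTL = 25
Hops = initial TTL - received TTL
Hops = 64 - 25 = 39

39


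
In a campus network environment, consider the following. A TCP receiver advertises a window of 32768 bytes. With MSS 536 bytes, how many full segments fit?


Given: RWND = 32768 bytes, MSS = 536 bytes
Full segments = floor(RWND / MSS)
Full segments = floor(32768 / 536)
Full segments = floor(61.1343) = 61

61


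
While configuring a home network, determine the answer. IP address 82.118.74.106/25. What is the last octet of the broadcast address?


Given: IP = 82.118.74.106, prefix = /25
Host bits = 32 - 25 = 7
Network last octet = 106 AND mask = 0
Host part size = 2^7 - 1 = 127
Broadcast last octet = 0 OR 127 = 127

127


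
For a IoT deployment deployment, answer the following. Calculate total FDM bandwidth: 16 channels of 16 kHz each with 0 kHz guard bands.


Given: 16 channels, 16 kHz each, guard = 0 kHz
Channel bandwidth = 16 * 16 = 256 kHz
Guard bands = 15 gaps * 0 kHz = 0 kHz
Total = 256 + 0 = 256 kHz

256


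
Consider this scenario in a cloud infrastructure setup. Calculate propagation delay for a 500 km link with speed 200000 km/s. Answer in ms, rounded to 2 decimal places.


Given: distance = 500 km, speed = 200000 km/s
Delay = distance / speed = 500 / 200000 seconds
Delay in ms = 500 * 1000 / 200000
Delay = 2.5000 ms
Rounded to 2 dp = 2.50 ms

2.50


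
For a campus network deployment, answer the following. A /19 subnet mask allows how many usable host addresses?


Given: subnet mask /19
Host bits = 32 - 19 = 13
Total addresses = 2^13 = 8192
Usable hosts = 8192 - 2 (network + broadcast) = 8190

8190


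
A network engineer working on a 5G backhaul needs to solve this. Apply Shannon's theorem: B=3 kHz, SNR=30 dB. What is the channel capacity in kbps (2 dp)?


Given: B = 3 kHz, SNR = 30 dB
SNR linear = 10^(30/10) = 1000
1 + SNR = 1001
log2(1001) = 9.9672262588
C = 3 * 1000 * 9.9672262588 = 29901.6788 bps
C = 29.901679 kbps -> 29.90 kbps (2 dp)

29.90


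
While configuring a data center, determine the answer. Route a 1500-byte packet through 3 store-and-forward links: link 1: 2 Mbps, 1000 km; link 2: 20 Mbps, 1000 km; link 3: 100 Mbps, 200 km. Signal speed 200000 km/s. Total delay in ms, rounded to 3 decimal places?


Packet = 1500 bytes = 12000 bits. Store-and-forward: sum (t_trans + t_prop) per link.
Link 1: t_trans = 12000/(2*10^6) s = 6.0000 ms; t_prop = 1000/200000 s = 5.0000 ms; subtotal = 11.0000 ms
Link 2: t_trans = 12000/(20*10^6) s = 0.6000 ms; t_prop = 1000/200000 s = 5.0000 ms; subtotal = 5.6000 ms
Link 3: t_trans = 12000/(100*10^6) s = 0.1200 ms; t_prop = 200/200000 s = 1.0000 ms; subtotal = 1.1200 ms
End-to-end = 11.0000 + 5.6000 + 1.1200 = 17.7200 ms -> 17.720 ms (3 dp)

17.720


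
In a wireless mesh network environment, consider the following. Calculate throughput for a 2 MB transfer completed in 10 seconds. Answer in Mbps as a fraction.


Given: file = 2 MB, time = 10 s
File in Mb = 2 * 8 = 16 Mb
Throughput = 16 / 10 Mbps
Throughput = 8/5 Mbps

8/5


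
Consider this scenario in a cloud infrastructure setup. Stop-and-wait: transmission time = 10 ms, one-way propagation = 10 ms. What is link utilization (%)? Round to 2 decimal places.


Given: Ttrans = 10 ms, Tprop = 10 ms
RTT = 2 * Tprop = 2 * 10 = 20 ms
U = Ttrans / (Ttrans + RTT)
U = 10 / (10 + 20)
U = 10 / 30 = 0.333333
U% = 33.33%

33.33


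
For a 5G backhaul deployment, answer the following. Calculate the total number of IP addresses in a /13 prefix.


Given: CIDR prefix /13
Host bits = 32 - 13 = 19
Total addresses = 2^19 = 524288

524288


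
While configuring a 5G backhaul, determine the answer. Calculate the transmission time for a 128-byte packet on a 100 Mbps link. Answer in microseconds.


Given: packet = 128 bytes, bandwidth = 100 Mbps
Packet in bits = 128 * 8 = 1024 bits
Bandwidth = 100 * 10^6 = 100000000 bps
Time = 1024 / 100000000 seconds
Time in us = 1024 * 10^6 / 100000000 = 10.24

10.24


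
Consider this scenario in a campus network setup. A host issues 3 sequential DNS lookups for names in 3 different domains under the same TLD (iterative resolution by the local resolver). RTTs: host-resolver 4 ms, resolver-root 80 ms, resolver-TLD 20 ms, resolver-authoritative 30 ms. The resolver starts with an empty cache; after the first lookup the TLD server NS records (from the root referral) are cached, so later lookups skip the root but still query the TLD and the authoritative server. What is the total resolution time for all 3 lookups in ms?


Lookup 1 (cold cache): local + root + TLD + auth = 4 + 80 + 20 + 30 = 134 ms
Lookups 2..3 (TLD NS cached -> skip root; new domain -> still ask TLD and auth): local + TLD + auth = 4 + 20 + 30 = 54 ms each
Remaining 2 lookups: 2 * 54 = 108 ms
Total = 134 + 108 = 242 ms

242


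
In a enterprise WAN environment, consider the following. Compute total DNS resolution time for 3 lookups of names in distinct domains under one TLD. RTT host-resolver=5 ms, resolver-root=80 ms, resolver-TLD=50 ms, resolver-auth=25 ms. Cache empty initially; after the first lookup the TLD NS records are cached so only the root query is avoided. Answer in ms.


Lookup 1 (cold cache): local + root + TLD + auth = 5 + 80 + 50 + 25 = 160 ms
Lookups 2..3 (TLD NS cached -> skip root; new domain -> still ask TLD and auth): local + TLD + auth = 5 + 50 + 25 = 80 ms each
Remaining 2 lookups: 2 * 80 = 160 ms
Total = 160 + 160 = 320 ms

320


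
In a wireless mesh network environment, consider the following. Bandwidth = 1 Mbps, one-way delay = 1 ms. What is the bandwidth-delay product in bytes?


Given: bandwidth = 1 Mbps, delay = 1 ms
BDP in bits = 1 * 10^6 * 1 / 1000
BDP in bits = 1000
BDP in bytes = 1000 / 8 = 125

125


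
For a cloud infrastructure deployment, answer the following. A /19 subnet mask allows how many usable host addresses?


Given: subnet mask /19
Host bits = 32 - 19 = 13
Total addresses = 2^13 = 8192
Usable hosts = 8192 - 2 (network + broadcast) = 8190

8190


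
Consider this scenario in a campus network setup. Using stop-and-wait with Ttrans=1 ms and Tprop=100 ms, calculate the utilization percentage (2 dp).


Given: Ttrans = 1 ms, Tprop = 100 ms
RTT = 2 * Tprop = 2 * 100 = 200 ms
U = Ttrans / (Ttrans + RTT)
U = 1 / (1 + 200)
U = 1 / 201 = 0.004975
U% = 0.50%

0.50


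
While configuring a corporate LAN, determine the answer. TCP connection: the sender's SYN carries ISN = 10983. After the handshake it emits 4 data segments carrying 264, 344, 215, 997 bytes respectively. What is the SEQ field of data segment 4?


The SYN occupies sequence number ISN = 10983, so the first data byte is ISN + 1 = 10984.
SEQ of data segment i = (ISN + 1) + sum of payload sizes of segments 1..i-1.
Segment 1: SEQ = 10984, payload = 264 bytes
Segment 2: SEQ = 11248, payload = 344 bytes
Segment 3: SEQ = 11592, payload = 215 bytes
Segment 4: SEQ = 11807, payload = 997 bytes
SEQ of segment 4 = 10984 + 264 + 344 + 215 = 11807

11807


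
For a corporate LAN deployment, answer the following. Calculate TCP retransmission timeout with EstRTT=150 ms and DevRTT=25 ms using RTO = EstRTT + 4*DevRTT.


Given: EstRTT = 150 ms, DevRTT = 25 ms
Timeout = EstRTT + 4 * DevRTT
4 * DevRTT = 4 * 25 = 100
Timeout = 150 + 100 = 250 ms

250


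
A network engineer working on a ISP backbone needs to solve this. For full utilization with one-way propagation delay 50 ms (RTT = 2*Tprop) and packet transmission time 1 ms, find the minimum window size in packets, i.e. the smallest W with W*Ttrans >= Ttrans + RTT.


Given: Ttrans = 1 ms, RTT = 100 ms (= 2 * Tprop, Tprop = 50 ms)
Time until first ACK returns = Ttrans + RTT = 1 + 100 = 101 ms
Need W * Ttrans >= Ttrans + RTT  ->  W >= (Ttrans + RTT) / Ttrans
(Ttrans + RTT) / Ttrans = 101 / 1 = 101
W_min = ceil(101) = 101

101


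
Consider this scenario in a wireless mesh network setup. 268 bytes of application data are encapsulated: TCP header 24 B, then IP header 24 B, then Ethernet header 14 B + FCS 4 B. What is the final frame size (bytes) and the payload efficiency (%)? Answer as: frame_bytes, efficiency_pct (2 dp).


TCP segment = 268 + 24 = 292 B
IP packet = 292 + 24 = 316 B
Ethernet frame = 316 + 14 + 4 = 334 B
Efficiency = app / frame = 268 / 334 = 0.802395 = 80.2395% -> 80.24% (2 dp)

334, 80.24


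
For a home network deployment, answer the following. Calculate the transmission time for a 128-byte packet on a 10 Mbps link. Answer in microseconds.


Given: packet = 128 bytes, bandwidth = 10 Mbps
Packet in bits = 128 * 8 = 1024 bits
Bandwidth = 10 * 10^6 = 10000000 bps
Time = 1024 / 10000000 seconds
Time in us = 1024 * 10^6 / 10000000 = 102.4

102.4


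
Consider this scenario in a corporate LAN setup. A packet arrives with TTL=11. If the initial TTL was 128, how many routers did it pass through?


Given: initial TTL = 128, received TTL = 11
Hops = initial TTL - received TTL
Hops = 128 - 11 = 117

117


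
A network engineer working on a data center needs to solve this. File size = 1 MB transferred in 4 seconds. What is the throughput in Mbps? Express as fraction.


Given: file = 1 MB, time = 4 s
File in Mb = 1 * 8 = 8 Mb
Throughput = 8 / 4 Mbps
Throughput = 2 Mbps

2


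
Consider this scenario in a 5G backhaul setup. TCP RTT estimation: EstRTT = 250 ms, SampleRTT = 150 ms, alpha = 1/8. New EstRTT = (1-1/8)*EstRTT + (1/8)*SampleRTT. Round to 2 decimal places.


Given: EstRTT = 250 ms, SampleRTT = 150 ms, alpha = 1/8
New EstRTT = (1 - alpha) * EstRTT + alpha * SampleRTT
(7/8) * 250 = 218.75
(1/8) * 150 = 18.75
New EstRTT = 218.75 + 18.75 = 237.5 ms -> 237.50 ms (2 dp)

237.50


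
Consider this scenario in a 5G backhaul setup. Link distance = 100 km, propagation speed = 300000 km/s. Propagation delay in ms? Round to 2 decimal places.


Given: distance = 100 km, speed = 300000 km/s
Delay = distance / speed = 100 / 300000 seconds
Delay in ms = 100 * 1000 / 300000
Delay = 0.3333 ms
Rounded to 2 dp = 0.33 ms

0.33
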